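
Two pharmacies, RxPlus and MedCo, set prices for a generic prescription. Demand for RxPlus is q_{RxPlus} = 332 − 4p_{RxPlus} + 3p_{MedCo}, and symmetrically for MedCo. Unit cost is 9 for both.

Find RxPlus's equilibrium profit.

RxPlus's profit: π = (p_{RxPlus} − 9)(332 − 4p_{RxPlus} + 3p_{MedCo}).
∂π/∂p_{RxPlus} = 368 − 8p_{RxPlus} + 3p_{MedCo} = 0 ⇒ p_{RxPlus} = 46 + 0.375p_{MedCo}.
The game is symmetric, so in equilibrium p_{MedCo} = p_{RxPlus}: the reaction function gives 0.625p_{RxPlus} = 46, hence p_{RxPlus} = 73.6.
q_{RxPlus} = 332 − 4·73.6 + 3·73.6 = 258.4.
Profit = (73.6 − 9)·258.4 = 16692.64.

16692.64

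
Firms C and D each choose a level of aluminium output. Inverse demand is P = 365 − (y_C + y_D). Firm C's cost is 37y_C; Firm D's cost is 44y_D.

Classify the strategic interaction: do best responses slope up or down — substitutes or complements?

Firm C's profit: π = y_C(365 − (y_C + y_D)) − 37y_C.
∂π/∂y_C = 328 − 2y_C − y_D = 0, so y_C = 164 − 0.5y_D.
The best-response slope dy_C/dy_D = −0.5 < 0: the reaction function is downward-sloping, so the choices are strategic substitutes.

strategic substitutes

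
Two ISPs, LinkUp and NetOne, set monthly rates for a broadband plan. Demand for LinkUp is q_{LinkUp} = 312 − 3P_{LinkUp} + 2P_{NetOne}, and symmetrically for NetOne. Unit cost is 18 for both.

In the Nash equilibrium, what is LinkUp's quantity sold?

220.5

LinkUp's profit: π = (P_{LinkUp} − 18)(312 − 3P_{LinkUp} + 2P_{NetOne}).
∂π/∂P_{LinkUp} = 366 − 6P_{LinkUp} + 2P_{NetOne} = 0 ⇒ P_{LinkUp} = 61 + (1/3)P_{NetOne}.
The game is symmetric, so in equilibrium P_{NetOne} = P_{LinkUp}: the reaction function gives (2/3)P_{LinkUp} = 61, hence P_{LinkUp} = 91.5.
q_{LinkUp} = 312 − 3·91.5 + 2·91.5 = 220.5.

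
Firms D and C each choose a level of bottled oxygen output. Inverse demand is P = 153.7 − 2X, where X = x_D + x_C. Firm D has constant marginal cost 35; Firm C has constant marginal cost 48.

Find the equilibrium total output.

37.4

Firm D's profit: π = x_D(153.7 − 2(x_D + x_C)) − 35x_D.
∂π/∂x_D = 118.7 − 4x_D − 2x_C = 0, so x_D = 29.675 − 0.5x_C.
By the same steps for C: x_C = 26.425 − 0.5x_D.
Plugging x_C into D's best response: x_D = 29.675 − 0.5(26.425 − 0.5x_D) ⇒ 0.75x_D = 16.4625, so x_D = 21.95.
Then x_C = 26.425 − 0.5·21.95 = 15.45.
Total output: 21.95 + 15.45 = 37.4.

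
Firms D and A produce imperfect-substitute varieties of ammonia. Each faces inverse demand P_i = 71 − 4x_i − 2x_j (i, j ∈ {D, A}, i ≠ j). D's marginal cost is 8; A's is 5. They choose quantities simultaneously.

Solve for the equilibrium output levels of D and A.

6.2, 6.7

Firm D's profit: π = x_D(71 − 4x_D − 2x_A) − 8x_D.
∂π/∂x_D = 63 − 8x_D − 2x_A = 0 ⇒ x_D = 7.875 − 0.25x_A.
Similarly x_A = 8.25 − 0.25x_D.
Plugging x_A into D's best response: x_D = 7.875 − 0.25(8.25 − 0.25x_D) ⇒ 0.9375x_D = 5.8125, so x_D = 6.2.
Then x_A = 8.25 − 0.25·6.2 = 6.7.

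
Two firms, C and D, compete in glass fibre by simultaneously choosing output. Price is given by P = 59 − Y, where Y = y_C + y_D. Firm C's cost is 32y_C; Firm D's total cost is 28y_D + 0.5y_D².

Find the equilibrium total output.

Firm C's profit: π = y_C(59 − (y_C + y_D)) − 32y_C.
∂π/∂y_C = 27 − 2y_C − y_D = 0, so y_C = 13.5 − 0.5y_D.
For D: ∂π/∂y_D = 31 − 3y_D − y_C = 0 ⇒ y_D = 31/3 − (1/3)y_C.
Plugging y_D into C's best response: y_C = 13.5 − 0.5(31/3 − (1/3)y_C) ⇒ (5/6)y_C = 25/3, so y_C = 10.
Then y_D = 31/3 − (1/3)·10 = 7.
Total output: 10 + 7 = 17.

17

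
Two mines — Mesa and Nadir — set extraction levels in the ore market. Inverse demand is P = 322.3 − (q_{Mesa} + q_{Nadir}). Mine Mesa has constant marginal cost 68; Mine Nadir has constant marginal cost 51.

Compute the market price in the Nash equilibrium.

147.1

Mine Mesa's profit: π = q_{Mesa}(322.3 − (q_{Mesa} + q_{Nadir})) − 68q_{Mesa}.
∂π/∂q_{Mesa} = 254.3 − 2q_{Mesa} − q_{Nadir} = 0, so q_{Mesa} = 127.15 − 0.5q_{Nadir}.
By the same steps for Nadir: q_{Nadir} = 135.65 − 0.5q_{Mesa}.
Solving the two reaction functions simultaneously: (1 − (−0.5)(−0.5))q_{Mesa} = 127.15 − 0.5·135.65, so 0.75q_{Mesa} = 59.325 and q_{Mesa} = 79.1.
Then q_{Nadir} = 135.65 − 0.5·79.1 = 96.1.
Equilibrium price: P = 322.3 − 175.2 = 147.1.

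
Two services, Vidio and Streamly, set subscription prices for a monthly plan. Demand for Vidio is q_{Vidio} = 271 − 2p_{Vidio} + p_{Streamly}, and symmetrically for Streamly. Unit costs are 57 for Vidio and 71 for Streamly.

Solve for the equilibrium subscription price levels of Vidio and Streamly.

130.2, 135.8

Vidio's profit: π = (p_{Vidio} − 57)(271 − 2p_{Vidio} + p_{Streamly}).
∂π/∂p_{Vidio} = 385 − 4p_{Vidio} + p_{Streamly} = 0 ⇒ p_{Vidio} = 96.25 + 0.25p_{Streamly}.
Similarly p_{Streamly} = 103.25 + 0.25p_{Vidio}.
Plugging p_{Streamly} into Vidio's best response: p_{Vidio} = 96.25 + 0.25(103.25 + 0.25p_{Vidio}) ⇒ 0.9375p_{Vidio} = 122.0625, so p_{Vidio} = 130.2.
Then p_{Streamly} = 103.25 + 0.25·130.2 = 135.8.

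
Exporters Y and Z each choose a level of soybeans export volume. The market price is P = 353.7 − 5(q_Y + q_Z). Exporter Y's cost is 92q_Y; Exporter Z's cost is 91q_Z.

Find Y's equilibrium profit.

Exporter Y's profit: π = q_Y(353.7 − 5(q_Y + q_Z)) − 92q_Y.
∂π/∂q_Y = 261.7 − 10q_Y − 5q_Z = 0, so q_Y = 26.17 − 0.5q_Z.
By the same steps for Z: q_Z = 26.27 − 0.5q_Y.
Solving the two reaction functions simultaneously: (1 − (−0.5)(−0.5))q_Y = 26.17 − 0.5·26.27, so 0.75q_Y = 13.035 and q_Y = 17.38.
Then q_Z = 26.27 − 0.5·17.38 = 17.58.
Price P = 353.7 − 5·34.96 = 178.9.
Y's profit: (178.9 − 92)·17.38 = 1510.322.

1510.322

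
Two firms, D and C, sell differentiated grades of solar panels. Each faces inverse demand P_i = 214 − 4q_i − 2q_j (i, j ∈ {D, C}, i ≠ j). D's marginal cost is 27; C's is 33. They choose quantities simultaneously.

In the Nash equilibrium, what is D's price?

102.6

Firm D's profit: π = q_D(214 − 4q_D − 2q_C) − 27q_D.
∂π/∂q_D = 187 − 8q_D − 2q_C = 0 ⇒ q_D = 23.375 − 0.25q_C.
Similarly q_C = 22.625 − 0.25q_D.
Substituting the second reaction function into the first: q_D = 23.375 − 0.25(22.625 − 0.25q_D), which gives 0.9375q_D = 567/32 ⇒ q_D = 18.9.
Then q_C = 22.625 − 0.25·18.9 = 17.9.
P_D = 214 − 4·18.9 − 2·17.9 = 102.6.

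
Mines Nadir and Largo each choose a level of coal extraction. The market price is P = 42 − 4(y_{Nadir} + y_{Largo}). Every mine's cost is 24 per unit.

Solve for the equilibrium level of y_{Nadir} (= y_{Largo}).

1.5

Mine Nadir's profit: π = y_{Nadir}(42 − 4(y_{Nadir} + y_{Largo})) − 24y_{Nadir}.
∂π/∂y_{Nadir} = 18 − 8y_{Nadir} − 4y_{Largo} = 0, so y_{Nadir} = 2.25 − 0.5y_{Largo}.
By symmetry y_{Largo} = y_{Nadir}; substituting into the reaction function, 1.5y_{Nadir} = 2.25 and y_{Nadir} = 1.5.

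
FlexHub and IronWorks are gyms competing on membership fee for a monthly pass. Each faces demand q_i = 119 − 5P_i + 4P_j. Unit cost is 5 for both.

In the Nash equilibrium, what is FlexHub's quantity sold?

95

FlexHub's profit: π = (P_{FlexHub} − 5)(119 − 5P_{FlexHub} + 4P_{IronWorks}).
∂π/∂P_{FlexHub} = 144 − 10P_{FlexHub} + 4P_{IronWorks} = 0 ⇒ P_{FlexHub} = 14.4 + 0.4P_{IronWorks}.
Setting P_{FlexHub} = P_{IronWorks} in the reaction function: P_{FlexHub} = 14.4 + 0.4P_{FlexHub}, so P_{FlexHub} = 14.4 / 0.6 = 24.
q_{FlexHub} = 119 − 5·24 + 4·24 = 95.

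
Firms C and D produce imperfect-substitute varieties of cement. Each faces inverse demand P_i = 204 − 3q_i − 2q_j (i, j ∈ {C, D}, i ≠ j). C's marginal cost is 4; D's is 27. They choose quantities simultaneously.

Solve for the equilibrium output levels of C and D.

26.4375, 20.6875

Firm C's profit: π = q_C(204 − 3q_C − 2q_D) − 4q_C.
∂π/∂q_C = 200 − 6q_C − 2q_D = 0 ⇒ q_C = 100/3 − (1/3)q_D.
Similarly q_D = 29.5 − (1/3)q_C.
Solving the two reaction functions simultaneously: (1 − (−1/3)(−1/3))q_C = 100/3 − (1/3)·29.5, so (8/9)q_C = 23.5 and q_C = 26.4375.
Then q_D = 29.5 − (1/3)·26.4375 = 20.6875.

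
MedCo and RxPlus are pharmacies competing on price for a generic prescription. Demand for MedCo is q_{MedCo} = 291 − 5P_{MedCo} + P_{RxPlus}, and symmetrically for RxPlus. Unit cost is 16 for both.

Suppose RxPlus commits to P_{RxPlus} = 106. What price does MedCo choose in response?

47.7

MedCo's profit: π = (P_{MedCo} − 16)(291 − 5P_{MedCo} + P_{RxPlus}).
∂π/∂P_{MedCo} = 371 − 10P_{MedCo} + P_{RxPlus} = 0 ⇒ P_{MedCo} = 37.1 + 0.1P_{RxPlus}.
At P_{RxPlus} = 106: P_{MedCo} = 37.1 + 0.1·106 = 47.7.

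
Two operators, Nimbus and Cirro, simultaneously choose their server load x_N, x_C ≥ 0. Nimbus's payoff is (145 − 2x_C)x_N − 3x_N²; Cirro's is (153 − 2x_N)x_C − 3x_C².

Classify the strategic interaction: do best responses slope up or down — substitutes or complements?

strategic substitutes

Expanding Nimbus's payoff: 145x_N − 2x_Cx_N − 3x_N².
∂π/∂x_N = 145 − 2x_C − 6x_N = 0, so x_N = 145/6 − (1/3)x_C.
The best-response slope dx_N/dx_C = −1/3 < 0: the reaction function is downward-sloping, so the choices are strategic substitutes.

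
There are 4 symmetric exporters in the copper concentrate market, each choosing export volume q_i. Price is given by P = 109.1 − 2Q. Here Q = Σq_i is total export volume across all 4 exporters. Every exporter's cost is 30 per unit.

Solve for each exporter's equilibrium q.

7.91

A representative exporter's profit is π_i = q_i(109.1 − 2Q) − 30q_i, with Q = q_i + Σ_{j≠i} q_j.
First-order condition: 79.1 − 4q_i − 2Σ_{j≠i} q_j = 0.
Imposing symmetry (q_j = q for all j) turns Σ_{j≠i} q_j into 3q, so 79.1 = 10q and q = 7.91.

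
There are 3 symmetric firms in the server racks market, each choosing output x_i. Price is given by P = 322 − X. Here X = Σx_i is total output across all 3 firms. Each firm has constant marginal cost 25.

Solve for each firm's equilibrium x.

74.25

A representative firm's profit is π_i = x_i(322 − X) − 25x_i, with X = x_i + Σ_{j≠i} x_j.
First-order condition: 297 − 2x_i − Σ_{j≠i} x_j = 0.
Imposing symmetry (x_j = x for all j) turns Σ_{j≠i} x_j into 2x, so 297 = 4x and x = 74.25.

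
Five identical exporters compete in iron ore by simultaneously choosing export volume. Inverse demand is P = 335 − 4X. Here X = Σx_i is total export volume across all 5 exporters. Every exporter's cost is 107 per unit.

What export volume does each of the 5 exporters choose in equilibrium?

A representative exporter's profit is π_i = x_i(335 − 4X) − 107x_i, with X = x_i + Σ_{j≠i} x_j.
First-order condition: 228 − 8x_i − 4Σ_{j≠i} x_j = 0.
Imposing symmetry (x_j = x for all j) turns Σ_{j≠i} x_j into 4x, so 228 = 24x and x = 9.5.

9.5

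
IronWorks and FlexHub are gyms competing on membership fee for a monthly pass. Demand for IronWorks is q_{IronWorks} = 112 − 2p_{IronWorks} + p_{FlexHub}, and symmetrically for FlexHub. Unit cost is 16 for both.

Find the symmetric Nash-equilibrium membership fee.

48

IronWorks's profit: π = (p_{IronWorks} − 16)(112 − 2p_{IronWorks} + p_{FlexHub}).
∂π/∂p_{IronWorks} = 144 − 4p_{IronWorks} + p_{FlexHub} = 0 ⇒ p_{IronWorks} = 36 + 0.25p_{FlexHub}.
Setting p_{IronWorks} = p_{FlexHub} in the reaction function: p_{IronWorks} = 36 + 0.25p_{IronWorks}, so p_{IronWorks} = 36 / 0.75 = 48.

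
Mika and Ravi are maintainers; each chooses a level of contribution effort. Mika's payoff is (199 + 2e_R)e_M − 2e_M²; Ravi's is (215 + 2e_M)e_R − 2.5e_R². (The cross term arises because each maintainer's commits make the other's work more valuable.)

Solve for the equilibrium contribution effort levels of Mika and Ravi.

Expanding Mika's payoff: 199e_M + 2e_Re_M − 2e_M².
∂π/∂e_M = 199 + 2e_R − 4e_M = 0, so e_M = 49.75 + 0.5e_R.
Likewise for Ravi: e_R = 43 + 0.4e_M.
Plugging e_R into Mika's best response: e_M = 49.75 + 0.5(43 + 0.4e_M) ⇒ 0.8e_M = 71.25, so e_M = 89.0625.
Then e_R = 43 + 0.4·89.0625 = 78.625.

89.0625, 78.625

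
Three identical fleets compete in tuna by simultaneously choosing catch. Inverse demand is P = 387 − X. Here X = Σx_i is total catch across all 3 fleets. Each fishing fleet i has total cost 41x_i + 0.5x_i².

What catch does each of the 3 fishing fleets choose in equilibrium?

69.2

A representative fishing fleet's profit is π_i = x_i(387 − X) − 41x_i − 0.5x_i², with X = x_i + Σ_{j≠i} x_j.
First-order condition: 346 − 3x_i − Σ_{j≠i} x_j = 0.
With identical fishing fleets, set every x_j = x: then 346 − 3x − 2x = 0, i.e. x = 346/5 = 69.2.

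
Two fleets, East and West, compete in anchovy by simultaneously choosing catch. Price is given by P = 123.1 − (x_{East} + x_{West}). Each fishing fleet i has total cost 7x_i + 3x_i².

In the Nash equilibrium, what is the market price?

97.3

Fishing fleet East's profit: π = x_{East}(123.1 − (x_{East} + x_{West})) − 7x_{East} − 3x_{East}².
∂π/∂x_{East} = 116.1 − 8x_{East} − x_{West} = 0, so x_{East} = 14.5125 − 0.125x_{West}.
By symmetry x_{West} = x_{East}; substituting into the reaction function, 1.125x_{East} = 14.5125 and x_{East} = 12.9.
Equilibrium price: P = 123.1 − 25.8 = 97.3.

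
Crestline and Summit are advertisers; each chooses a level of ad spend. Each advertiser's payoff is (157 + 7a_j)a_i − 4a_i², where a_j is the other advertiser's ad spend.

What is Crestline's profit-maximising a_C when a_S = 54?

Crestline's payoff is (157 + 7a_S)a_C − 4a_C².
∂π/∂a_C = 157 + 7a_S − 8a_C = 0, so a_C = 19.625 + 0.875a_S.
At a_S = 54: a_C = 19.625 + 0.875·54 = 66.875.

66.875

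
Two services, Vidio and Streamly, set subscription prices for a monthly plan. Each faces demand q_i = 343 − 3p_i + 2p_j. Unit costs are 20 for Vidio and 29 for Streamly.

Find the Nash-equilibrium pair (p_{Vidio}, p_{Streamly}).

Vidio's profit: π = (p_{Vidio} − 20)(343 − 3p_{Vidio} + 2p_{Streamly}).
∂π/∂p_{Vidio} = 403 − 6p_{Vidio} + 2p_{Streamly} = 0 ⇒ p_{Vidio} = 403/6 + (1/3)p_{Streamly}.
Similarly p_{Streamly} = 215/3 + (1/3)p_{Vidio}.
Substituting the second reaction function into the first: p_{Vidio} = 403/6 + (1/3)(215/3 + (1/3)p_{Vidio}), which gives (8/9)p_{Vidio} = 1639/18 ⇒ p_{Vidio} = 102.4375.
Then p_{Streamly} = 215/3 + (1/3)·102.4375 = 105.8125.

102.4375, 105.8125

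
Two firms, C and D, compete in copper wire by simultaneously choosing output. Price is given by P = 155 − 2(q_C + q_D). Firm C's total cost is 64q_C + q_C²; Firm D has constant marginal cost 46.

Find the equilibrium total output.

Firm C's profit: π = q_C(155 − 2(q_C + q_D)) − 64q_C − q_C².
∂π/∂q_C = 91 − 6q_C − 2q_D = 0, so q_C = 91/6 − (1/3)q_D.
For D: ∂π/∂q_D = 109 − 4q_D − 2q_C = 0 ⇒ q_D = 27.25 − 0.5q_C.
Substituting the second reaction function into the first: q_C = 91/6 − (1/3)(27.25 − 0.5q_C), which gives (5/6)q_C = 73/12 ⇒ q_C = 7.3.
Then q_D = 27.25 − 0.5·7.3 = 23.6.
Total output: 7.3 + 23.6 = 30.9.

30.9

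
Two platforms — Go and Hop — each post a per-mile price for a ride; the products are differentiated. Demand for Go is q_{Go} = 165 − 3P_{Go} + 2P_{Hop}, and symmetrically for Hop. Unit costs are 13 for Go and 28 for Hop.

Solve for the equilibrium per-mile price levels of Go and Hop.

Go's profit: π = (P_{Go} − 13)(165 − 3P_{Go} + 2P_{Hop}).
∂π/∂P_{Go} = 204 − 6P_{Go} + 2P_{Hop} = 0 ⇒ P_{Go} = 34 + (1/3)P_{Hop}.
Similarly P_{Hop} = 41.5 + (1/3)P_{Go}.
Plugging P_{Hop} into Go's best response: P_{Go} = 34 + (1/3)(41.5 + (1/3)P_{Go}) ⇒ (8/9)P_{Go} = 287/6, so P_{Go} = 53.8125.
Then P_{Hop} = 41.5 + (1/3)·53.8125 = 59.4375.

53.8125, 59.4375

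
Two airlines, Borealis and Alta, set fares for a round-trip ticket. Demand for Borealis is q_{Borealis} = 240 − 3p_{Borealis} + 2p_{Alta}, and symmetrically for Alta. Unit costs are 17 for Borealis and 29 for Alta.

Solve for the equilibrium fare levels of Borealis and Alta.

75, 79.5

Borealis's profit: π = (p_{Borealis} − 17)(240 − 3p_{Borealis} + 2p_{Alta}).
∂π/∂p_{Borealis} = 291 − 6p_{Borealis} + 2p_{Alta} = 0 ⇒ p_{Borealis} = 48.5 + (1/3)p_{Alta}.
Similarly p_{Alta} = 54.5 + (1/3)p_{Borealis}.
Solving the two reaction functions simultaneously: (1 − (1/3)(1/3))p_{Borealis} = 48.5 + (1/3)·54.5, so (8/9)p_{Borealis} = 200/3 and p_{Borealis} = 75.
Then p_{Alta} = 54.5 + (1/3)·75 = 79.5.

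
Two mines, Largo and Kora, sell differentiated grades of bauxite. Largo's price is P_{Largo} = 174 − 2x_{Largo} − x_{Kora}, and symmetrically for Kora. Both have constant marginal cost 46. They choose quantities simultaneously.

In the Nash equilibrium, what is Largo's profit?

Mine Largo's profit: π = x_{Largo}(174 − 2x_{Largo} − x_{Kora}) − 46x_{Largo}.
∂π/∂x_{Largo} = 128 − 4x_{Largo} − x_{Kora} = 0 ⇒ x_{Largo} = 32 − 0.25x_{Kora}.
The game is symmetric, so in equilibrium x_{Kora} = x_{Largo}: the reaction function gives 1.25x_{Largo} = 32, hence x_{Largo} = 25.6.
P_{Largo} = 174 − 2·25.6 − 25.6 = 97.2.
Profit = (97.2 − 46)·25.6 = 1310.72.

1310.72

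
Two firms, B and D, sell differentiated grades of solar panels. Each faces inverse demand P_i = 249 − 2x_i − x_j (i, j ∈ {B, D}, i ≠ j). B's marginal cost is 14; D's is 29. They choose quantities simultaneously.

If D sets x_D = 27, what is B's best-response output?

Firm B's profit: π = x_B(249 − 2x_B − x_D) − 14x_B.
∂π/∂x_B = 235 − 4x_B − x_D = 0 ⇒ x_B = 58.75 − 0.25x_D.
At x_D = 27: x_B = 58.75 − 0.25·27 = 52.

52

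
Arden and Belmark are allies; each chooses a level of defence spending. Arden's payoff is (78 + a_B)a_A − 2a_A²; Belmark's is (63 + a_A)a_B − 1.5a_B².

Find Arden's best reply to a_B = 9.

Expanding Arden's payoff: 78a_A + a_Ba_A − 2a_A².
∂π/∂a_A = 78 + a_B − 4a_A = 0, so a_A = 19.5 + 0.25a_B.
At a_B = 9: a_A = 19.5 + 0.25·9 = 21.75.

21.75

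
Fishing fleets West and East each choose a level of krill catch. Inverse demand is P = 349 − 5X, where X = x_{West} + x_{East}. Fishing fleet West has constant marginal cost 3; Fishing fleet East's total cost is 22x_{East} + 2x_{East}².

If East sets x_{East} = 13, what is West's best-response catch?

Fishing fleet West's profit: π = x_{West}(349 − 5(x_{West} + x_{East})) − 3x_{West}.
∂π/∂x_{West} = 346 − 10x_{West} − 5x_{East} = 0, so x_{West} = 34.6 − 0.5x_{East}.
At x_{East} = 13: x_{West} = 34.6 − 0.5·13 = 28.1.

28.1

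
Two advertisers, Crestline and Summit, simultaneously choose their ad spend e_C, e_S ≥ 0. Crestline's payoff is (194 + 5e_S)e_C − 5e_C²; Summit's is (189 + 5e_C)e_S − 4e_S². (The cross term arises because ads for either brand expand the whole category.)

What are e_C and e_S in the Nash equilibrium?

Expanding Crestline's payoff: 194e_C + 5e_Se_C − 5e_C².
∂π/∂e_C = 194 + 5e_S − 10e_C = 0, so e_C = 19.4 + 0.5e_S.
Likewise for Summit: e_S = 23.625 + 0.625e_C.
Substituting the second reaction function into the first: e_C = 19.4 + 0.5(23.625 + 0.625e_C), which gives 0.6875e_C = 31.2125 ⇒ e_C = 45.4.
Then e_S = 23.625 + 0.625·45.4 = 52.

45.4, 52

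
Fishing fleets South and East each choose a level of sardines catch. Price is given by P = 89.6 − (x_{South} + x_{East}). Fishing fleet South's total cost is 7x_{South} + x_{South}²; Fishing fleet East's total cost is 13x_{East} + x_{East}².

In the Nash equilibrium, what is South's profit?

Fishing fleet South's profit: π = x_{South}(89.6 − (x_{South} + x_{East})) − 7x_{South} − x_{South}².
∂π/∂x_{South} = 82.6 − 4x_{South} − x_{East} = 0, so x_{South} = 20.65 − 0.25x_{East}.
By the same steps for East: x_{East} = 19.15 − 0.25x_{South}.
Solving the two reaction functions simultaneously: (1 − (−0.25)(−0.25))x_{South} = 20.65 − 0.25·19.15, so 0.9375x_{South} = 15.8625 and x_{South} = 16.92.
Then x_{East} = 19.15 − 0.25·16.92 = 14.92.
Price P = 89.6 − 31.84 = 57.76.
South's profit: (57.76 − 7)·16.92 − (16.92)² = 572.5728.

572.5728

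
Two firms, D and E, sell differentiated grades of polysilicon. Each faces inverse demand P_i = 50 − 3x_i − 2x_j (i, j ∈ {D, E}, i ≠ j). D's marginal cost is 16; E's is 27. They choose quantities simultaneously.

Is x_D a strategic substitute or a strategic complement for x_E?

Firm D's profit: π = x_D(50 − 3x_D − 2x_E) − 16x_D.
∂π/∂x_D = 34 − 6x_D − 2x_E = 0 ⇒ x_D = 17/3 − (1/3)x_E.
The best-response slope dx_D/dx_E = −1/3 < 0: the reaction function is downward-sloping, so the choices are strategic substitutes.

strategic substitutes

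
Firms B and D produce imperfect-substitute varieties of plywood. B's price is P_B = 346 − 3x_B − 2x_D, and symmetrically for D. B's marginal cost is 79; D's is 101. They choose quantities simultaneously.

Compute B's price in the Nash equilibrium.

183.25

Firm B's profit: π = x_B(346 − 3x_B − 2x_D) − 79x_B.
∂π/∂x_B = 267 − 6x_B − 2x_D = 0 ⇒ x_B = 44.5 − (1/3)x_D.
Similarly x_D = 245/6 − (1/3)x_B.
Solving the two reaction functions simultaneously: (1 − (−1/3)(−1/3))x_B = 44.5 − (1/3)·(245/6), so (8/9)x_B = 278/9 and x_B = 34.75.
Then x_D = 245/6 − (1/3)·34.75 = 29.25.
P_B = 346 − 3·34.75 − 2·29.25 = 183.25.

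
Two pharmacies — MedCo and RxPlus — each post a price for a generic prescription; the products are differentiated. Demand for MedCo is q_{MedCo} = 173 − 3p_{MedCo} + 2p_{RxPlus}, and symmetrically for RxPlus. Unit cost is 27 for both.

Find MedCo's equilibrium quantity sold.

MedCo's profit: π = (p_{MedCo} − 27)(173 − 3p_{MedCo} + 2p_{RxPlus}).
∂π/∂p_{MedCo} = 254 − 6p_{MedCo} + 2p_{RxPlus} = 0 ⇒ p_{MedCo} = 127/3 + (1/3)p_{RxPlus}.
The game is symmetric, so in equilibrium p_{RxPlus} = p_{MedCo}: the reaction function gives (2/3)p_{MedCo} = 127/3, hence p_{MedCo} = 63.5.
q_{MedCo} = 173 − 3·63.5 + 2·63.5 = 109.5.

109.5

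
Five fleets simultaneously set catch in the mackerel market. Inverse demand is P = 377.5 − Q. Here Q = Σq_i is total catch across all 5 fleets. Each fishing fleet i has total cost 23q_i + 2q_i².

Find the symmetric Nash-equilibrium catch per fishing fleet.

A representative fishing fleet's profit is π_i = q_i(377.5 − Q) − 23q_i − 2q_i², with Q = q_i + Σ_{j≠i} q_j.
First-order condition: 354.5 − 6q_i − Σ_{j≠i} q_j = 0.
Imposing symmetry (q_j = q for all j) turns Σ_{j≠i} q_j into 4q, so 354.5 = 10q and q = 35.45.

35.45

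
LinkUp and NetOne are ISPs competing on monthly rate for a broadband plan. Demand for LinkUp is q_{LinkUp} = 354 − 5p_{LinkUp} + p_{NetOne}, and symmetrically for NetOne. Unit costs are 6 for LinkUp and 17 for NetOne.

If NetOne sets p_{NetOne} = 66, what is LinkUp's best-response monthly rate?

45

LinkUp's profit: π = (p_{LinkUp} − 6)(354 − 5p_{LinkUp} + p_{NetOne}).
∂π/∂p_{LinkUp} = 384 − 10p_{LinkUp} + p_{NetOne} = 0 ⇒ p_{LinkUp} = 38.4 + 0.1p_{NetOne}.
At p_{NetOne} = 66: p_{LinkUp} = 38.4 + 0.1·66 = 45.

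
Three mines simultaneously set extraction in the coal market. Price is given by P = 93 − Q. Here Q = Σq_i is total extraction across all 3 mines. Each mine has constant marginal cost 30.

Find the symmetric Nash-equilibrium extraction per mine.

A representative mine's profit is π_i = q_i(93 − Q) − 30q_i, with Q = q_i + Σ_{j≠i} q_j.
First-order condition: 63 − 2q_i − Σ_{j≠i} q_j = 0.
With identical mines, set every q_j = q: then 63 − 2q − 2q = 0, i.e. q = 63/4 = 15.75.

15.75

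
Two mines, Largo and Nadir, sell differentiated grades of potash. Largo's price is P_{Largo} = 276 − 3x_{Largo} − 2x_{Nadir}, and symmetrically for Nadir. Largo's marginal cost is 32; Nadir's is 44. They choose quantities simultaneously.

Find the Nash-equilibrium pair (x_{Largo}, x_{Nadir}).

31.25, 28.25

Mine Largo's profit: π = x_{Largo}(276 − 3x_{Largo} − 2x_{Nadir}) − 32x_{Largo}.
∂π/∂x_{Largo} = 244 − 6x_{Largo} − 2x_{Nadir} = 0 ⇒ x_{Largo} = 122/3 − (1/3)x_{Nadir}.
Similarly x_{Nadir} = 116/3 − (1/3)x_{Largo}.
Substituting the second reaction function into the first: x_{Largo} = 122/3 − (1/3)(116/3 − (1/3)x_{Largo}), which gives (8/9)x_{Largo} = 250/9 ⇒ x_{Largo} = 31.25.
Then x_{Nadir} = 116/3 − (1/3)·31.25 = 28.25.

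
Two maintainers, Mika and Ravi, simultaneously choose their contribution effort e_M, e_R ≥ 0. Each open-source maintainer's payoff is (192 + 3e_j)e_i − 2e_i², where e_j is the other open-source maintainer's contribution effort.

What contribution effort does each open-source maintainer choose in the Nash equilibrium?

192

Mika's payoff is (192 + 3e_R)e_M − 2e_M².
∂π/∂e_M = 192 + 3e_R − 4e_M = 0, so e_M = 48 + 0.75e_R.
Setting e_M = e_R in the reaction function: e_M = 48 + 0.75e_M, so e_M = 48 / 0.25 = 192.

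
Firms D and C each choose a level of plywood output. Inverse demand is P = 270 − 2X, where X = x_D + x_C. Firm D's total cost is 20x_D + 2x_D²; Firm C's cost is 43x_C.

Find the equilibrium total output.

Firm D's profit: π = x_D(270 − 2(x_D + x_C)) − 20x_D − 2x_D².
∂π/∂x_D = 250 − 8x_D − 2x_C = 0, so x_D = 31.25 − 0.25x_C.
For C: ∂π/∂x_C = 227 − 4x_C − 2x_D = 0 ⇒ x_C = 56.75 − 0.5x_D.
Plugging x_C into D's best response: x_D = 31.25 − 0.25(56.75 − 0.5x_D) ⇒ 0.875x_D = 17.0625, so x_D = 19.5.
Then x_C = 56.75 − 0.5·19.5 = 47.
Total output: 19.5 + 47 = 66.5.

66.5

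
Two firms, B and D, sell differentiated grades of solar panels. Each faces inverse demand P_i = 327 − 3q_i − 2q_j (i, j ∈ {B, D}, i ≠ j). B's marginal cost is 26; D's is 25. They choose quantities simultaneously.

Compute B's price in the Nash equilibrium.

138.6875

Firm B's profit: π = q_B(327 − 3q_B − 2q_D) − 26q_B.
∂π/∂q_B = 301 − 6q_B − 2q_D = 0 ⇒ q_B = 301/6 − (1/3)q_D.
Similarly q_D = 151/3 − (1/3)q_B.
Plugging q_D into B's best response: q_B = 301/6 − (1/3)(151/3 − (1/3)q_B) ⇒ (8/9)q_B = 601/18, so q_B = 37.5625.
Then q_D = 151/3 − (1/3)·37.5625 = 37.8125.
P_B = 327 − 3·37.5625 − 2·37.8125 = 138.6875.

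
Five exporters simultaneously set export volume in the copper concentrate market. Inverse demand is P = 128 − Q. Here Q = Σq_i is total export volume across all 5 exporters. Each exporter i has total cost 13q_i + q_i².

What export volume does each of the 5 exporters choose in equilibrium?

A representative exporter's profit is π_i = q_i(128 − Q) − 13q_i − q_i², with Q = q_i + Σ_{j≠i} q_j.
First-order condition: 115 − 4q_i − Σ_{j≠i} q_j = 0.
Imposing symmetry (q_j = q for all j) turns Σ_{j≠i} q_j into 4q, so 115 = 8q and q = 14.375.

14.375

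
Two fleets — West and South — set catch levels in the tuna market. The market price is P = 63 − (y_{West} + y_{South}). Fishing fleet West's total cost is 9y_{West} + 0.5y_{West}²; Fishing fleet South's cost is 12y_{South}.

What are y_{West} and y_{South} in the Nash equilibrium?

11.4, 19.8

Fishing fleet West's profit: π = y_{West}(63 − (y_{West} + y_{South})) − 9y_{West} − 0.5y_{West}².
∂π/∂y_{West} = 54 − 3y_{West} − y_{South} = 0, so y_{West} = 18 − (1/3)y_{South}.
For South: ∂π/∂y_{South} = 51 − 2y_{South} − y_{West} = 0 ⇒ y_{South} = 25.5 − 0.5y_{West}.
Solving the two reaction functions simultaneously: (1 − (−1/3)(−0.5))y_{West} = 18 − (1/3)·25.5, so (5/6)y_{West} = 9.5 and y_{West} = 11.4.
Then y_{South} = 25.5 − 0.5·11.4 = 19.8.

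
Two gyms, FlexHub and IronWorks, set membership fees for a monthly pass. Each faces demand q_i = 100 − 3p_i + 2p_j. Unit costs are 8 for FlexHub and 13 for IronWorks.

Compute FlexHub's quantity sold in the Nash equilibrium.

FlexHub's profit: π = (p_{FlexHub} − 8)(100 − 3p_{FlexHub} + 2p_{IronWorks}).
∂π/∂p_{FlexHub} = 124 − 6p_{FlexHub} + 2p_{IronWorks} = 0 ⇒ p_{FlexHub} = 62/3 + (1/3)p_{IronWorks}.
Similarly p_{IronWorks} = 139/6 + (1/3)p_{FlexHub}.
Solving the two reaction functions simultaneously: (1 − (1/3)(1/3))p_{FlexHub} = 62/3 + (1/3)·(139/6), so (8/9)p_{FlexHub} = 511/18 and p_{FlexHub} = 31.9375.
Then p_{IronWorks} = 139/6 + (1/3)·31.9375 = 33.8125.
q_{FlexHub} = 100 − 3·31.9375 + 2·33.8125 = 71.8125.

71.8125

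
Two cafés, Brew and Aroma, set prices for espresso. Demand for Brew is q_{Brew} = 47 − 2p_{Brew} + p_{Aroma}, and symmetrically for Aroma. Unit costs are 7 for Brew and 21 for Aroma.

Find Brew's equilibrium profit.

462.08

Brew's profit: π = (p_{Brew} − 7)(47 − 2p_{Brew} + p_{Aroma}).
∂π/∂p_{Brew} = 61 − 4p_{Brew} + p_{Aroma} = 0 ⇒ p_{Brew} = 15.25 + 0.25p_{Aroma}.
Similarly p_{Aroma} = 22.25 + 0.25p_{Brew}.
Plugging p_{Aroma} into Brew's best response: p_{Brew} = 15.25 + 0.25(22.25 + 0.25p_{Brew}) ⇒ 0.9375p_{Brew} = 20.8125, so p_{Brew} = 22.2.
Then p_{Aroma} = 22.25 + 0.25·22.2 = 27.8.
q_{Brew} = 47 − 2·22.2 + 27.8 = 30.4.
Profit = (22.2 − 7)·30.4 = 462.08.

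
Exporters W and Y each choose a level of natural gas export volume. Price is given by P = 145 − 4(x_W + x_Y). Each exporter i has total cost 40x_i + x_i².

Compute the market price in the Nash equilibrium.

85

Exporter W's profit: π = x_W(145 − 4(x_W + x_Y)) − 40x_W − x_W².
∂π/∂x_W = 105 − 10x_W − 4x_Y = 0, so x_W = 10.5 − 0.4x_Y.
Setting x_W = x_Y in the reaction function: x_W = 10.5 − 0.4x_W, so x_W = 10.5 / 1.4 = 7.5.
Equilibrium price: P = 145 − 4·15 = 85.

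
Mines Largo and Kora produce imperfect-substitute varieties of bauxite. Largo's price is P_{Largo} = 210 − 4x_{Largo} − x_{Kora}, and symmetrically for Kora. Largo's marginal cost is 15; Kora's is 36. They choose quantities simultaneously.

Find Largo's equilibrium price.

Mine Largo's profit: π = x_{Largo}(210 − 4x_{Largo} − x_{Kora}) − 15x_{Largo}.
∂π/∂x_{Largo} = 195 − 8x_{Largo} − x_{Kora} = 0 ⇒ x_{Largo} = 24.375 − 0.125x_{Kora}.
Similarly x_{Kora} = 21.75 − 0.125x_{Largo}.
Substituting the second reaction function into the first: x_{Largo} = 24.375 − 0.125(21.75 − 0.125x_{Largo}), which gives (63/64)x_{Largo} = 693/32 ⇒ x_{Largo} = 22.
Then x_{Kora} = 21.75 − 0.125·22 = 19.
P_{Largo} = 210 − 4·22 − 19 = 103.

103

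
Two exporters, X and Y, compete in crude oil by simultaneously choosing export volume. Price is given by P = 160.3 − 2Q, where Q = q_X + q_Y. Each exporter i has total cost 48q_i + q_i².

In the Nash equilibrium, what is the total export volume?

28.075

Exporter X's profit: π = q_X(160.3 − 2(q_X + q_Y)) − 48q_X − q_X².
∂π/∂q_X = 112.3 − 6q_X − 2q_Y = 0, so q_X = 1123/60 − (1/3)q_Y.
By symmetry q_Y = q_X; substituting into the reaction function, (4/3)q_X = 1123/60 and q_X = 14.0375.
Total export volume: 14.0375 + 14.0375 = 28.075.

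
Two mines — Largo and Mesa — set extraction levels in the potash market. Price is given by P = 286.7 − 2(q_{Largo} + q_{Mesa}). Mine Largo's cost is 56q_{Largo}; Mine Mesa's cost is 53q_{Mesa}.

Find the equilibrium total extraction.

77.4

Mine Largo's profit: π = q_{Largo}(286.7 − 2(q_{Largo} + q_{Mesa})) − 56q_{Largo}.
∂π/∂q_{Largo} = 230.7 − 4q_{Largo} − 2q_{Mesa} = 0, so q_{Largo} = 57.675 − 0.5q_{Mesa}.
By the same steps for Mesa: q_{Mesa} = 58.425 − 0.5q_{Largo}.
Plugging q_{Mesa} into Largo's best response: q_{Largo} = 57.675 − 0.5(58.425 − 0.5q_{Largo}) ⇒ 0.75q_{Largo} = 28.4625, so q_{Largo} = 37.95.
Then q_{Mesa} = 58.425 − 0.5·37.95 = 39.45.
Total extraction: 37.95 + 39.45 = 77.4.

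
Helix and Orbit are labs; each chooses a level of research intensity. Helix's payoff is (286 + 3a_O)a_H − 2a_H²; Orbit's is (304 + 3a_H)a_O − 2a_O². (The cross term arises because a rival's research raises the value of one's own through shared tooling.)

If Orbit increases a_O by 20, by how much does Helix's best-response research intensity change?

15

Expanding Helix's payoff: 286a_H + 3a_Oa_H − 2a_H².
∂π/∂a_H = 286 + 3a_O − 4a_H = 0, so a_H = 71.5 + 0.75a_O.
The reaction-function slope is 0.75, so a 20-unit rise in a_O moves a_H by 0.75 × 20 = 15. Helix's best response rises — the actions are strategic complements.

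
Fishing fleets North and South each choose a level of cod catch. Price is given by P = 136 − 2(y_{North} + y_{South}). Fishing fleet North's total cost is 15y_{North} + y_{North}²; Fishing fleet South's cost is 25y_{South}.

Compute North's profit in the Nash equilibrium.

Fishing fleet North's profit: π = y_{North}(136 − 2(y_{North} + y_{South})) − 15y_{North} − y_{North}².
∂π/∂y_{North} = 121 − 6y_{North} − 2y_{South} = 0, so y_{North} = 121/6 − (1/3)y_{South}.
For South: ∂π/∂y_{South} = 111 − 4y_{South} − 2y_{North} = 0 ⇒ y_{South} = 27.75 − 0.5y_{North}.
Plugging y_{South} into North's best response: y_{North} = 121/6 − (1/3)(27.75 − 0.5y_{North}) ⇒ (5/6)y_{North} = 131/12, so y_{North} = 13.1.
Then y_{South} = 27.75 − 0.5·13.1 = 21.2.
Price P = 136 − 2·34.3 = 67.4.
North's profit: (67.4 − 15)·13.1 − (13.1)² = 514.83.

514.83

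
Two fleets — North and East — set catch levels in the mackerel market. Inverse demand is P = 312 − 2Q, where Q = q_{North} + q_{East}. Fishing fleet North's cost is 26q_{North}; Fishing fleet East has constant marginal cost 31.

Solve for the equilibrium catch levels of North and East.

Fishing fleet North's profit: π = q_{North}(312 − 2(q_{North} + q_{East})) − 26q_{North}.
∂π/∂q_{North} = 286 − 4q_{North} − 2q_{East} = 0, so q_{North} = 71.5 − 0.5q_{East}.
By the same steps for East: q_{East} = 70.25 − 0.5q_{North}.
Substituting the second reaction function into the first: q_{North} = 71.5 − 0.5(70.25 − 0.5q_{North}), which gives 0.75q_{North} = 36.375 ⇒ q_{North} = 48.5.
Then q_{East} = 70.25 − 0.5·48.5 = 46.

48.5, 46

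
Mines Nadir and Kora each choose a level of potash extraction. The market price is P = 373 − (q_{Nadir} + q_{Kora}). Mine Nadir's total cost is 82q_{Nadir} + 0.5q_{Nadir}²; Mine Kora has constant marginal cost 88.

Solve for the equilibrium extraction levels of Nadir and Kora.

Mine Nadir's profit: π = q_{Nadir}(373 − (q_{Nadir} + q_{Kora})) − 82q_{Nadir} − 0.5q_{Nadir}².
∂π/∂q_{Nadir} = 291 − 3q_{Nadir} − q_{Kora} = 0, so q_{Nadir} = 97 − (1/3)q_{Kora}.
For Kora: ∂π/∂q_{Kora} = 285 − 2q_{Kora} − q_{Nadir} = 0 ⇒ q_{Kora} = 142.5 − 0.5q_{Nadir}.
Substituting the second reaction function into the first: q_{Nadir} = 97 − (1/3)(142.5 − 0.5q_{Nadir}), which gives (5/6)q_{Nadir} = 49.5 ⇒ q_{Nadir} = 59.4.
Then q_{Kora} = 142.5 − 0.5·59.4 = 112.8.

59.4, 112.8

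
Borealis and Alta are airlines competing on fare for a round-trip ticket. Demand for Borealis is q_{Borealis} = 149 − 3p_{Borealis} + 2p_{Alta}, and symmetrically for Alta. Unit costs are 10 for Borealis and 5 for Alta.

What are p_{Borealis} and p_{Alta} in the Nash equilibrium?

43.8125, 41.9375

Borealis's profit: π = (p_{Borealis} − 10)(149 − 3p_{Borealis} + 2p_{Alta}).
∂π/∂p_{Borealis} = 179 − 6p_{Borealis} + 2p_{Alta} = 0 ⇒ p_{Borealis} = 179/6 + (1/3)p_{Alta}.
Similarly p_{Alta} = 82/3 + (1/3)p_{Borealis}.
Substituting the second reaction function into the first: p_{Borealis} = 179/6 + (1/3)(82/3 + (1/3)p_{Borealis}), which gives (8/9)p_{Borealis} = 701/18 ⇒ p_{Borealis} = 43.8125.
Then p_{Alta} = 82/3 + (1/3)·43.8125 = 41.9375.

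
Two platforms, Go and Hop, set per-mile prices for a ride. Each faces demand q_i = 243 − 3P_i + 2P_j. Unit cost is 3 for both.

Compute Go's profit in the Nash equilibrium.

10800

Go's profit: π = (P_{Go} − 3)(243 − 3P_{Go} + 2P_{Hop}).
∂π/∂P_{Go} = 252 − 6P_{Go} + 2P_{Hop} = 0 ⇒ P_{Go} = 42 + (1/3)P_{Hop}.
Setting P_{Go} = P_{Hop} in the reaction function: P_{Go} = 42 + (1/3)P_{Go}, so P_{Go} = 42 / (2/3) = 63.
q_{Go} = 243 − 3·63 + 2·63 = 180.
Profit = (63 − 3)·180 = 10800.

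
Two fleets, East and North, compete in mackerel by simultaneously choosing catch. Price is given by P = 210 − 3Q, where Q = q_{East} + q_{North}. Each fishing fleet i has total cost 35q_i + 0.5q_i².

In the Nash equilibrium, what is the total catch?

35

Fishing fleet East's profit: π = q_{East}(210 − 3(q_{East} + q_{North})) − 35q_{East} − 0.5q_{East}².
∂π/∂q_{East} = 175 − 7q_{East} − 3q_{North} = 0, so q_{East} = 25 − (3/7)q_{North}.
Setting q_{East} = q_{North} in the reaction function: q_{East} = 25 − (3/7)q_{East}, so q_{East} = 25 / (10/7) = 17.5.
Total catch: 17.5 + 17.5 = 35.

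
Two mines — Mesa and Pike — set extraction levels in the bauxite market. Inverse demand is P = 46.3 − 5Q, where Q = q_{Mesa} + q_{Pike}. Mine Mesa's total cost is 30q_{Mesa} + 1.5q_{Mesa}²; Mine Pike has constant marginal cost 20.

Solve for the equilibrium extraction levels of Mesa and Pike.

Mine Mesa's profit: π = q_{Mesa}(46.3 − 5(q_{Mesa} + q_{Pike})) − 30q_{Mesa} − 1.5q_{Mesa}².
∂π/∂q_{Mesa} = 16.3 − 13q_{Mesa} − 5q_{Pike} = 0, so q_{Mesa} = 163/130 − (5/13)q_{Pike}.
For Pike: ∂π/∂q_{Pike} = 26.3 − 10q_{Pike} − 5q_{Mesa} = 0 ⇒ q_{Pike} = 2.63 − 0.5q_{Mesa}.
Solving the two reaction functions simultaneously: (1 − (−5/13)(−0.5))q_{Mesa} = 163/130 − (5/13)·2.63, so (21/26)q_{Mesa} = 63/260 and q_{Mesa} = 0.3.
Then q_{Pike} = 2.63 − 0.5·0.3 = 2.48.

0.3, 2.48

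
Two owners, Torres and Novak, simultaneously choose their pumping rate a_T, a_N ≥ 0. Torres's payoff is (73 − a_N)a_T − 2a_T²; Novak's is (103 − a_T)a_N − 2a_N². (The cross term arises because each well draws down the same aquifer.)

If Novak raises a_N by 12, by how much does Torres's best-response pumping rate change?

Expanding Torres's payoff: 73a_T − a_Na_T − 2a_T².
∂π/∂a_T = 73 − a_N − 4a_T = 0, so a_T = 18.25 − 0.25a_N.
The reaction-function slope is −0.25, so a 12-unit rise in a_N moves a_T by −0.25 × 12 = −3. Torres's best response falls — the actions are strategic substitutes.

-3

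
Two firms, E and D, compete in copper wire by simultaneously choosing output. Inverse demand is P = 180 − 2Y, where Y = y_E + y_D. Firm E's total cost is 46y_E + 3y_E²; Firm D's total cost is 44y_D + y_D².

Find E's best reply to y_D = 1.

13.2

Firm E's profit: π = y_E(180 − 2(y_E + y_D)) − 46y_E − 3y_E².
∂π/∂y_E = 134 − 10y_E − 2y_D = 0, so y_E = 13.4 − 0.2y_D.
At y_D = 1: y_E = 13.4 − 0.2·1 = 13.2.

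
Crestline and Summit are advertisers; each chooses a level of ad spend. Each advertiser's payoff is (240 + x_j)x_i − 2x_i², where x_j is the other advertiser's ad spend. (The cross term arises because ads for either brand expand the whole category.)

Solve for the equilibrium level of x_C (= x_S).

80

Crestline's payoff is (240 + x_S)x_C − 2x_C².
∂π/∂x_C = 240 + x_S − 4x_C = 0, so x_C = 60 + 0.25x_S.
The game is symmetric, so in equilibrium x_S = x_C: the reaction function gives 0.75x_C = 60, hence x_C = 80.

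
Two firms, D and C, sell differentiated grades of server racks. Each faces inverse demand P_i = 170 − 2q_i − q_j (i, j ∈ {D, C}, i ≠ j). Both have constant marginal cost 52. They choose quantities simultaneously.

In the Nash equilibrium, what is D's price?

99.2

Firm D's profit: π = q_D(170 − 2q_D − q_C) − 52q_D.
∂π/∂q_D = 118 − 4q_D − q_C = 0 ⇒ q_D = 29.5 − 0.25q_C.
Setting q_D = q_C in the reaction function: q_D = 29.5 − 0.25q_D, so q_D = 29.5 / 1.25 = 23.6.
P_D = 170 − 2·23.6 − 23.6 = 99.2.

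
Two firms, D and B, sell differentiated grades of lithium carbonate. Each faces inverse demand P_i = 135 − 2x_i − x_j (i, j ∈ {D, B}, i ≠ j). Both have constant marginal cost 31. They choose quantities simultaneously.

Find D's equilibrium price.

72.6

Firm D's profit: π = x_D(135 − 2x_D − x_B) − 31x_D.
∂π/∂x_D = 104 − 4x_D − x_B = 0 ⇒ x_D = 26 − 0.25x_B.
Setting x_D = x_B in the reaction function: x_D = 26 − 0.25x_D, so x_D = 26 / 1.25 = 20.8.
P_D = 135 − 2·20.8 − 20.8 = 72.6.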